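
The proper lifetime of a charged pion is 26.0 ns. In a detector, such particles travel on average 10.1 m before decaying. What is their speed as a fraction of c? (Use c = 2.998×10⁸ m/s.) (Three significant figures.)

0.792c

d = βγcτ ⇒ βγ = d/(cτ) = 10.10 m / (7.7948 m) = 1.2957.
β = (βγ)/√(1+(βγ)²) = 1.2957/√2.67884 = 0.792.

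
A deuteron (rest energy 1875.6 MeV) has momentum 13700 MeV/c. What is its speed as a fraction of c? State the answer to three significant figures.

0.991c

βγ = pc/(mc²) = 13700/1875.6 = 7.3043.
Since γ² = 1 + (βγ)² = 54.3528, γ = √54.3528 = 7.37244, and β = (βγ)/γ = 7.3043/7.37244 = 0.991.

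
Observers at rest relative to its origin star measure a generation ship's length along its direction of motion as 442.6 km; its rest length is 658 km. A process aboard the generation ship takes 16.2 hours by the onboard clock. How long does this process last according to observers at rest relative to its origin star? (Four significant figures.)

γ = L₀/L = 658/442.6 = 1.48667.
The same γ dilates the second interval: 1.48667 × 16.2 hours = 24.08 hours.

24.08 hours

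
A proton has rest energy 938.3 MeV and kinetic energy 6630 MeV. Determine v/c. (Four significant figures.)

γ = 1 + K/(mc²) = 1 + 6630/938.3 = 8.066.
β = √(1 − 1/γ²) = √(1 − 0.0153703) = √0.9846297 = 0.9923.

0.9923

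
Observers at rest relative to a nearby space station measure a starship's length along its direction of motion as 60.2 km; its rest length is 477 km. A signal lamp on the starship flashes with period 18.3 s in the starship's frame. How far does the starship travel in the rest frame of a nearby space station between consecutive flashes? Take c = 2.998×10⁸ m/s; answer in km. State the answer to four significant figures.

Length contraction gives γ = L₀/L = 477/60.2 = 7.92359.
β = √(1 − 1/γ²) = 0.992. Lab-frame period = γτ = 7.92359×18.3 s = 145 s. Distance = βc × γτ = 0.992 × 2.998×10⁸ m/s × 145 s = 4.3123×10^10 m = 4.312×10^7 km.

4.312×10^7 km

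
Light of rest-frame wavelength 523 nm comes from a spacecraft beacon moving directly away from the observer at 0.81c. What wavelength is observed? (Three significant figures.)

1610 nm

Relativistic Doppler for wavelength: λ_obs = λ_src · √((1+β)/(1−β)).
With β = 0.81: factor = √(1.81/0.19) = 3.0865.
λ_obs = 523 × 3.0865 = 1610 nm.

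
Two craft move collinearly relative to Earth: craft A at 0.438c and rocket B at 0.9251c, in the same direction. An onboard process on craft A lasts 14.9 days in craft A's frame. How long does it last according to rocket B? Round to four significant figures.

25.96 days

The velocity of craft A relative to rocket B is (0.438 − 0.9251)c / (1 − 0.438×0.9251) = −0.81892c; relative speed 0.81892c.
γ for this relative speed: γ = 1/√(1 − 0.67063) = 1.7424.
The clock on craft A records proper time, so rocket B measures Δt = γΔτ = 1.7424 × 14.9 = 25.96 days.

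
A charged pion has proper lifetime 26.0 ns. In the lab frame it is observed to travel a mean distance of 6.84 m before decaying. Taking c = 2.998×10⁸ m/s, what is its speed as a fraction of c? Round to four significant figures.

0.6596c

Let x = d/(cτ) = 6.840 m / (2.998×10⁸ m/s × 2.600×10^-8 s) = 0.87751. Since d = βγcτ, x = βγ = β/√(1−β²).
Solving: β² = x²/(1+x²) = 0.770024/1.770024 = 0.435036, so β = 0.6596.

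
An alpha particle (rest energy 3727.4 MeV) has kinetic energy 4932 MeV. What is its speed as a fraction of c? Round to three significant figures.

γ = 1 + K/(mc²) = 1 + 4932/3727.4 = 2.3232.
β = √(1 − 1/γ²) = √(1 − 0.185279) = √0.814721 = 0.903.

0.903c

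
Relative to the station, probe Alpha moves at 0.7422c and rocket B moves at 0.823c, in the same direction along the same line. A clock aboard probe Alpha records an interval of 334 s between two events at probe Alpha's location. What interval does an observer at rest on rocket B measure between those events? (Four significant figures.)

The velocity of probe Alpha relative to rocket B is (0.7422 − 0.823)c / (1 − 0.7422×0.823) = −0.20762c; relative speed 0.20762c.
γ for this relative speed: γ = 1/√(1 − 0.0431061) = 1.0223.
The clock on probe Alpha records proper time, so rocket B measures Δt = γΔτ = 1.0223 × 334 = 341.4 s.

341.4 s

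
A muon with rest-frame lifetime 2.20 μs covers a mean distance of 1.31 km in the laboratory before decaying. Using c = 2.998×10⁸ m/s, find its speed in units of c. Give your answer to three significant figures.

Lab distance = (lab lifetime)·v = γτ·βc, so βγ = d/(cτ) = 1310/(2.998×10⁸ × 2.200×10^-6) = 1.9862.
With βγ = 1.9862: γ² = 1 + (βγ)² = 4.94499, and β = (βγ)/γ = 1.9862/2.22373 = 0.893.

0.893c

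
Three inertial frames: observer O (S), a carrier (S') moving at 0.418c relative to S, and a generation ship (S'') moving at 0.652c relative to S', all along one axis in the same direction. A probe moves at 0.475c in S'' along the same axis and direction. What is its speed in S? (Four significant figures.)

First combine the probe and generation ship (S''→S'): u₁ = (0.475 + 0.652)/(1 + 0.475×0.652) = 1.127/1.3097 = 0.8605.
Then combine with the carrier (S'→S): u = (0.8605 + 0.418)/(1 + 0.8605×0.418) = 1.2785/1.359689 = 0.94029.

0.9403c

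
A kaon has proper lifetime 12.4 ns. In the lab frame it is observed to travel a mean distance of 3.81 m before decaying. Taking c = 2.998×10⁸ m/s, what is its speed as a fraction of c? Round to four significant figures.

0.7157c

Let x = d/(cτ) = 3.810 m / (2.998×10⁸ m/s × 1.240×10^-8 s) = 1.0249. Since d = βγcτ, x = βγ = β/√(1−β²).
Solving: β² = x²/(1+x²) = 1.05042/2.05042 = 0.512295, so β = 0.7157.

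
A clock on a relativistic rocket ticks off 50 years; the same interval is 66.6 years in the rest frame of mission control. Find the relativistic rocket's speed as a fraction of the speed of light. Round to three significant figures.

γ = Δt/Δτ = 66.6/50 = 1.332.
β = √(1 − 1/γ²) = √(1 − 0.563627) = √0.436373 = 0.661.

0.661c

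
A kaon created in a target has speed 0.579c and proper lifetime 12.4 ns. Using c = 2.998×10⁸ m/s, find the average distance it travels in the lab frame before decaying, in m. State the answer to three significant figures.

β² = 0.335241, so γ = 1/√0.664759 = 1.2265.
Lab-frame lifetime: Δt = γτ = 1.2265 × 12.4 ns = 15.209 ns.
Distance: d = vΔt = 0.579 × 2.998×10⁸ m/s × 1.5209×10^-8 s = 2.64 m.

2.64 m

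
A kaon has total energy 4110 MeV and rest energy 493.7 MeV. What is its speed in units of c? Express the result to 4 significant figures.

0.9928c

Total energy E = γmc² gives γ = 4110/493.7 = 8.3249.
Hence β = √(1 − 1/γ²) = √(1 − 0.0144292) = √0.9855708 = 0.9928.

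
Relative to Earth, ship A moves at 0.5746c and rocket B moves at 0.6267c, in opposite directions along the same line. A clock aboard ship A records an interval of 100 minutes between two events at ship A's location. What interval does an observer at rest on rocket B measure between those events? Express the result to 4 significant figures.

Transform ship A's velocity into rocket B's frame: (0.5746 + 0.6267)/(1 + 0.5746·0.6267) = 1.2013/1.36010182, so the relative speed is 0.88324c.
γ for this relative speed: γ = 1/√(1 − 0.780113) = 2.1326.
Ship A's interval is proper; time dilation gives Δt_B = γΔτ = 2.1326 × 100 minutes = 213.3 minutes.

213.3 minutes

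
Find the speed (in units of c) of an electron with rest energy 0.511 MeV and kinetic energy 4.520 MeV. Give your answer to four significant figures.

0.9948c

γ = 1 + K/(mc²) = 1 + 4.520/0.511 = 9.8454.
β = √(1 − 1/γ²) = √(1 − 0.0103165) = √0.9896835 = 0.9948.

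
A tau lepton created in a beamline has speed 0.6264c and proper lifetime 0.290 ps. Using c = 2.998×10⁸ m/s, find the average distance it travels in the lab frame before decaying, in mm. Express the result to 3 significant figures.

0.0699 mm

Lorentz factor: γ = (1 − 0.39237696)^(−1/2) = 1.2829.
Lab-frame lifetime: Δt = γτ = 1.2829 × 0.290 ps = 0.37204 ps.
Distance: d = vΔt = 0.6264 × 2.998×10⁸ m/s × 3.7204×10^-13 s = 6.99×10^-5 m = 0.0699 mm.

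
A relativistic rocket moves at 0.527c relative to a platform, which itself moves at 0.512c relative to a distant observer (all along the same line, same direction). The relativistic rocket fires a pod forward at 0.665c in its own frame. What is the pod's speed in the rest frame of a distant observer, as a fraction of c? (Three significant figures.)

0.961c

Apply u = (u'+v)/(1+u'v) twice. Pod in the platform frame: (0.665+0.527)/(1+0.665·0.527) = 1.192/1.350455 = 0.88267c.
That velocity, transformed to the rest frame of a distant observer: (0.88267+0.512)/(1+0.88267·0.512) = 1.39467/1.45192704 = 0.96056c.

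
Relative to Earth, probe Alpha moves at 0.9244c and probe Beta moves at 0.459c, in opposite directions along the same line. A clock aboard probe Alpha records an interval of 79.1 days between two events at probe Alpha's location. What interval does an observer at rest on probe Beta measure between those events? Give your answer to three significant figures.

332 days

Transform probe Alpha's velocity into probe Beta's frame: (0.9244 + 0.459)/(1 + 0.9244·0.459) = 1.3834/1.4242996, so the relative speed is 0.97128c.
γ for this relative speed: γ = 1/√(1 − 0.943385) = 4.2028.
The clock on probe Alpha records proper time, so probe Beta measures Δt = γΔτ = 4.2028 × 79.1 = 332 days.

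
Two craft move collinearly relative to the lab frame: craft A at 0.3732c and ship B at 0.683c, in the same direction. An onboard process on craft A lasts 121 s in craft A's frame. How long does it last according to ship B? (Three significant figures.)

133 s

Transform craft A's velocity into ship B's frame: (0.3732 − 0.683)/(1 − 0.3732·0.683) = −0.3098/0.7451044, so the relative speed is 0.41578c.
γ for this relative speed: γ = 1/√(1 − 0.172873) = 1.0995.
Craft A's interval is proper; time dilation gives Δt_B = γΔτ = 1.0995 × 121 s = 133 s.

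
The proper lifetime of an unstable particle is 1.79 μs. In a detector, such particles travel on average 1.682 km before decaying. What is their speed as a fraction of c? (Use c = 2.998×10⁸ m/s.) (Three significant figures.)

Let x = d/(cτ) = 1682 m / (2.998×10⁸ m/s × 1.790×10^-6 s) = 3.1343. Since d = βγcτ, x = βγ = β/√(1−β²).
Solving: β² = x²/(1+x²) = 9.82384/10.82384 = 0.907611, so β = 0.953.

0.953c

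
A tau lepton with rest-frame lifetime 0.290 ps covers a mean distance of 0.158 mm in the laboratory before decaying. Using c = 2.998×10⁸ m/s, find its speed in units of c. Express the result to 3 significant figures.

0.876c

Let x = d/(cτ) = 1.580×10^-4 m / (2.998×10⁸ m/s × 2.900×10^-13 s) = 1.8173. Since d = βγcτ, x = βγ = β/√(1−β²).
Solving: β² = x²/(1+x²) = 3.30258/4.30258 = 0.767581, so β = 0.876.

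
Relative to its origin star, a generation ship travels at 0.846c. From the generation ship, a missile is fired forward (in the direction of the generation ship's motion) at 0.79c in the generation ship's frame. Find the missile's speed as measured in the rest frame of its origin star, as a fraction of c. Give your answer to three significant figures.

0.981c

Relativistic velocity addition: u = (u' + v)/(1 + u'v/c²), with u' = 0.79c and v = 0.846c.
Numerator: 0.79 + 0.846 = 1.636. Denominator: 1 + (0.79)(0.846) = 1.66834.
u = 1.636/1.66834 = 0.98062, so the speed is 0.981c.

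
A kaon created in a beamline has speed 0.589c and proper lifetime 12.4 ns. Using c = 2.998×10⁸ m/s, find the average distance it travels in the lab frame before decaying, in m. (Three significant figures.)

With β = 0.589, γ = 1/√(1 − 0.589²) = 1/√0.653079 = 1.2374.
Lab-frame lifetime: Δt = γτ = 1.2374 × 12.4 ns = 15.344 ns.
Distance: d = vΔt = 0.589 × 2.998×10⁸ m/s × 1.5344×10^-8 s = 2.71 m.

2.71 m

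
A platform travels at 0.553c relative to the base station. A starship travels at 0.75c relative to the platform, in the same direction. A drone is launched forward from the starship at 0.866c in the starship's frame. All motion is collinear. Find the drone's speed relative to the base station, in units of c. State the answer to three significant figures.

0.994c

Apply u = (u'+v)/(1+u'v) twice. Drone in the platform frame: (0.866+0.75)/(1+0.866·0.75) = 1.616/1.6495 = 0.97969c.
That velocity, transformed to the rest frame of the base station: (0.97969+0.553)/(1+0.97969·0.553) = 1.53269/1.54176857 = 0.99411c.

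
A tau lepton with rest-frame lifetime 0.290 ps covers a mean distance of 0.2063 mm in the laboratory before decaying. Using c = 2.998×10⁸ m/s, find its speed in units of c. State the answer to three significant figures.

Lab distance = (lab lifetime)·v = γτ·βc, so βγ = d/(cτ) = 2.063×10^-4/(2.998×10⁸ × 2.900×10^-13) = 2.3728.
With βγ = 2.3728: γ² = 1 + (βγ)² = 6.63018, and β = (βγ)/γ = 2.3728/2.57491 = 0.922.

0.922c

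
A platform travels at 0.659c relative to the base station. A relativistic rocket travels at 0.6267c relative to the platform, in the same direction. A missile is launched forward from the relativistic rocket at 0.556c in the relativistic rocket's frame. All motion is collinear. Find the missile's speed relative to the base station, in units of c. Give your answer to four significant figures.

Compose velocities in two stages. Stage 1 (into S'): u₁ = (0.556+0.6267)/(1+0.556×0.6267) = 0.87708.
Stage 2 (into S): u = (0.87708+0.659)/(1+0.87708×0.659) = 0.97344, so the speed is 0.9734c.

0.9734c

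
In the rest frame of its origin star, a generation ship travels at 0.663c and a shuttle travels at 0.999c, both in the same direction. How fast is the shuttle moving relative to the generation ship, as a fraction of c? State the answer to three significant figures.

0.995c

Transform to the generation ship's frame: u' = (u − v)/(1 − uv/c²).
u' = (0.999 − 0.663)/(1 − 0.999×0.663) = 0.336/0.337663 = 0.99507.
Speed in the generation ship's frame: 0.995c (in the same direction).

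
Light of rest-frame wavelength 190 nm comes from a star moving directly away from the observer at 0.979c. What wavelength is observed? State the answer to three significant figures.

Relativistic Doppler for wavelength: λ_obs = λ_src · √((1+β)/(1−β)).
With β = 0.979: factor = √(1.979/0.021) = 9.7076.
λ_obs = 190 × 9.7076 = 1840 nm.

1840 nm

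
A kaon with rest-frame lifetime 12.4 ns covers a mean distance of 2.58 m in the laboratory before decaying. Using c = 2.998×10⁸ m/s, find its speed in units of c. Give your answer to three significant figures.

0.570c

Lab distance = (lab lifetime)·v = γτ·βc, so βγ = d/(cτ) = 2.580/(2.998×10⁸ × 1.240×10^-8) = 0.69401.
With βγ = 0.69401: γ² = 1 + (βγ)² = 1.48165, and β = (βγ)/γ = 0.69401/1.21723 = 0.570.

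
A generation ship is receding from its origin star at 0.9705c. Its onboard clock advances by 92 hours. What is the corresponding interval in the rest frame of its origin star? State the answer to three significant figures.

Lorentz factor: γ = (1 − 0.94187025)^(−1/2) = 4.1476.
Time dilation: Δt = γ·Δτ = 4.1476 × 92 = 382 hours.

382 hours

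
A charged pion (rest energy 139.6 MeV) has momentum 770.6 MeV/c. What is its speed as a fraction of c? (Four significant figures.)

0.9840c

βγ = pc/(mc²) = 770.6/139.6 = 5.5201.
Since γ² = 1 + (βγ)² = 31.4715, γ = √31.4715 = 5.60995, and β = (βγ)/γ = 5.5201/5.60995 = 0.9840.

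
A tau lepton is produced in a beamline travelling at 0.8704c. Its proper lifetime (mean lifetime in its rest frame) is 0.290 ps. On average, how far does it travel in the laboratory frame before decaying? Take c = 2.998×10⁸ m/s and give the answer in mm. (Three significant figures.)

γ = 1/√(1 − β²) = 1/√(1 − 0.75759616) = 1/√0.24240384 = 1/0.492345 = 2.0311.
Lab-frame lifetime: Δt = γτ = 2.0311 × 0.290 ps = 0.58902 ps.
Distance: d = vΔt = 0.8704 × 2.998×10⁸ m/s × 5.8902×10^-13 s = 1.54×10^-4 m = 0.154 mm.

0.154 mm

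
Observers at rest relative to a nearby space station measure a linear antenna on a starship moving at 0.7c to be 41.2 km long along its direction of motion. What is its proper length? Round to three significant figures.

57.7 km

Lorentz factor: γ = (1 − 0.49)^(−1/2) = 1.4003.
Proper length: L₀ = γ·L = 1.4003 × 41.2 = 57.7 km.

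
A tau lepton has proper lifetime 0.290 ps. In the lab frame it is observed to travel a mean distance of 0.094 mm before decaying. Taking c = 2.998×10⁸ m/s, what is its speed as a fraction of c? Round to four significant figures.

0.7341c

d = βγcτ ⇒ βγ = d/(cτ) = 9.400×10^-5 m / (8.6942×10^-5 m) = 1.0812.
β = (βγ)/√(1+(βγ)²) = 1.0812/√2.16899 = 0.7341.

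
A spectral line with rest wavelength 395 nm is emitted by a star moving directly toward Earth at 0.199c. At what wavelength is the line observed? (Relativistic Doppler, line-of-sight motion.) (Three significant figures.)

323 nm

Relativistic Doppler for wavelength: λ_obs = λ_src · √((1−β)/(1+β)).
With β = 0.199: factor = √(0.801/1.199) = 0.81735.
λ_obs = 395 × 0.81735 = 323 nm.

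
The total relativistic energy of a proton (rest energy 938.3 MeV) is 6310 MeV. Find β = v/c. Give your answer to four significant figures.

Total energy E = γmc² gives γ = 6310/938.3 = 6.7249.
Hence β = √(1 − 1/γ²) = √(1 − 0.022112) = √0.977888 = 0.9889.

0.9889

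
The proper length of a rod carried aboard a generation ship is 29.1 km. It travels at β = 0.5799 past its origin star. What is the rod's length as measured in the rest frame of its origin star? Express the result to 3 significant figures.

23.7 km

With β = 0.5799, γ = 1/√(1 − 0.5799²) = 1/√0.66371599 = 1.2275.
Length contraction: L = L₀/γ = 29.1/1.2275 = 23.7 km.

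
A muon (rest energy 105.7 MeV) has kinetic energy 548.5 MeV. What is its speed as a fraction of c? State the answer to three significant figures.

γ = 1 + K/(mc²) = 1 + 548.5/105.7 = 6.1892.
β = √(1 − 1/γ²) = √(1 − 0.0261054) = √0.9738946 = 0.987.

0.987c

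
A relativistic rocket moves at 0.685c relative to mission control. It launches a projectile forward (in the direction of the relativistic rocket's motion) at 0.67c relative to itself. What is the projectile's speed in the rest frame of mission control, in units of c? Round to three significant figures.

0.929c

Relativistic velocity addition: u = (u' + v)/(1 + u'v/c²), with u' = 0.67c and v = 0.685c.
Numerator: 0.67 + 0.685 = 1.355. Denominator: 1 + (0.67)(0.685) = 1.45895.
u = 1.355/1.45895 = 0.92875, so the speed is 0.929c.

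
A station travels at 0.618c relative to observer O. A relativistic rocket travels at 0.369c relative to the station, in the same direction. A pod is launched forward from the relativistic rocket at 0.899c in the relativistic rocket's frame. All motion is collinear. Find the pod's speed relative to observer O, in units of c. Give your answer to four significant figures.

0.9885c

Compose velocities in two stages. Stage 1 (into S'): u₁ = (0.899+0.369)/(1+0.899×0.369) = 0.95214.
Stage 2 (into S): u = (0.95214+0.618)/(1+0.95214×0.618) = 0.98849, so the speed is 0.9885c.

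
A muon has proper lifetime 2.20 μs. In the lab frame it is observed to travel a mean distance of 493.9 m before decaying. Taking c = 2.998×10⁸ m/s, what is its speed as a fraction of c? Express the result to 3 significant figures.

0.599c

d = βγcτ ⇒ βγ = d/(cτ) = 493.9 m / (659.56 m) = 0.74883.
β = (βγ)/√(1+(βγ)²) = 0.74883/√1.560746 = 0.599.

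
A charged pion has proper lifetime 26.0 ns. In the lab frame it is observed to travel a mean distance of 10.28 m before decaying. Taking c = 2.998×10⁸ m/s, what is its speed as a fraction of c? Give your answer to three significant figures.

0.797c

Lab distance = (lab lifetime)·v = γτ·βc, so βγ = d/(cτ) = 10.28/(2.998×10⁸ × 2.600×10^-8) = 1.3188.
With βγ = 1.3188: γ² = 1 + (βγ)² = 2.73923, and β = (βγ)/γ = 1.3188/1.65506 = 0.797.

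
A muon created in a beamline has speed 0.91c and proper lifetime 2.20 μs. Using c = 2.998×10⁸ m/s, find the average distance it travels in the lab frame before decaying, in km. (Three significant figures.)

1.45 km

β² = 0.8281, so γ = 1/√0.1719 = 2.4119.
Lab-frame lifetime: Δt = γτ = 2.4119 × 2.20 μs = 5.3062 μs.
Distance: d = vΔt = 0.91 × 2.998×10⁸ m/s × 5.3062×10^-6 s = 1450 m = 1.45 km.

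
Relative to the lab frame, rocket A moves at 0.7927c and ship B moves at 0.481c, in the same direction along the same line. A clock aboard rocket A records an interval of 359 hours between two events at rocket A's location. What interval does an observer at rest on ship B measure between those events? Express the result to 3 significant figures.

416 hours

The velocity of rocket A relative to ship B is (0.7927 − 0.481)c / (1 − 0.7927×0.481) = 0.50379c; relative speed 0.50379c.
γ for this relative speed: γ = 1/√(1 − 0.253804) = 1.1576.
Rocket A's interval is proper; time dilation gives Δt_B = γΔτ = 1.1576 × 359 hours = 416 hours.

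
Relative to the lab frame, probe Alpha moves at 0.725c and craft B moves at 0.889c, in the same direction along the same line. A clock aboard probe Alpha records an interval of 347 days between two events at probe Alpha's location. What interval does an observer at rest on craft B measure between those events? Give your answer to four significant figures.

Speed of probe Alpha in craft B's frame: u = (v_A − v_B)/(1 − v_A v_B/c²) = (0.725 − 0.889)/(1 − 0.725×0.889) = −0.164/0.355475 = −0.46135; |u| = 0.46135c.
γ for this relative speed: γ = 1/√(1 − 0.212844) = 1.1271.
The clock on probe Alpha records proper time, so craft B measures Δt = γΔτ = 1.1271 × 347 = 391.1 days.

391.1 days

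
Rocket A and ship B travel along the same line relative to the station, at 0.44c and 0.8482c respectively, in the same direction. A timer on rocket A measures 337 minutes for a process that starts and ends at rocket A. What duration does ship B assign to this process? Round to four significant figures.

Speed of rocket A in ship B's frame: u = (v_A − v_B)/(1 − v_A v_B/c²) = (0.44 − 0.8482)/(1 − 0.44×0.8482) = −0.4082/0.626792 = −0.65125; |u| = 0.65125c.
γ for this relative speed: γ = 1/√(1 − 0.424127) = 1.3178.
Rocket A's interval is proper; time dilation gives Δt_B = γΔτ = 1.3178 × 337 minutes = 444.1 minutes.

444.1 minutes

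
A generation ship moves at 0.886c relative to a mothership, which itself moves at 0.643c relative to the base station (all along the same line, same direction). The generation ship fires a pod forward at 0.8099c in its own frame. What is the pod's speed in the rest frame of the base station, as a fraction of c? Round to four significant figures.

0.9972c

Apply u = (u'+v)/(1+u'v) twice. Pod in the mothership frame: (0.8099+0.886)/(1+0.8099·0.886) = 1.6959/1.7175714 = 0.98738c.
That velocity, transformed to the rest frame of the base station: (0.98738+0.643)/(1+0.98738·0.643) = 1.63038/1.63488534 = 0.99724c.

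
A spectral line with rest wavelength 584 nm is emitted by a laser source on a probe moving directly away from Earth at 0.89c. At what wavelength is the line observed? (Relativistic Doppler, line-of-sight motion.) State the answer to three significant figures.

Relativistic Doppler for wavelength: λ_obs = λ_src · √((1+β)/(1−β)).
With β = 0.89: factor = √(1.89/0.11) = 4.1451.
λ_obs = 584 × 4.1451 = 2420 nm.

2420 nm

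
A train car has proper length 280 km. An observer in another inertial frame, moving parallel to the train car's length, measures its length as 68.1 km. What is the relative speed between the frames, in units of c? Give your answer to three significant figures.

0.970c

Length contraction gives γ = L₀/L = 280/68.1 = 4.1116.
β = √(1 − 1/γ²) = √0.940847 = 0.970.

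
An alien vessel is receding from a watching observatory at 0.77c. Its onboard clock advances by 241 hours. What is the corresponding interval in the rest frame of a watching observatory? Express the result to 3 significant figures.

γ = 1/√(1 − β²) = 1/√(1 − 0.5929) = 1/√0.4071 = 1/0.638044 = 1.5673.
The onboard clock measures proper time, so the interval in the rest frame of a watching observatory is dilated: Δt = γ·Δτ = 1.5673 × 241 hours = 378 hours.

378 hours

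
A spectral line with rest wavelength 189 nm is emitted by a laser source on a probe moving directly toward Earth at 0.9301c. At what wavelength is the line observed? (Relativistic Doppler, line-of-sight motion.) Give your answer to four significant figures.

35.97 nm

Relativistic Doppler for wavelength: λ_obs = λ_src · √((1−β)/(1+β)).
With β = 0.9301: factor = √(0.0699/1.9301) = 0.1903.
λ_obs = 189 × 0.1903 = 35.97 nm.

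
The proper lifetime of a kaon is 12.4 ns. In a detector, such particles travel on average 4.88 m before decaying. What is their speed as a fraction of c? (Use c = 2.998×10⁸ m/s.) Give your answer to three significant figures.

0.795c

Lab distance = (lab lifetime)·v = γτ·βc, so βγ = d/(cτ) = 4.880/(2.998×10⁸ × 1.240×10^-8) = 1.3127.
With βγ = 1.3127: γ² = 1 + (βγ)² = 2.72318, and β = (βγ)/γ = 1.3127/1.65021 = 0.795.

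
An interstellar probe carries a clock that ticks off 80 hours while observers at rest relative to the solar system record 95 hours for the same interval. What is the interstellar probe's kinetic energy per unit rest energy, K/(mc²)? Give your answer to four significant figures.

From Δt = γΔτ: γ = 95/80 = 1.1875.
K/(mc²) = γ − 1 = 1.1875 − 1 = 0.1875.

0.1875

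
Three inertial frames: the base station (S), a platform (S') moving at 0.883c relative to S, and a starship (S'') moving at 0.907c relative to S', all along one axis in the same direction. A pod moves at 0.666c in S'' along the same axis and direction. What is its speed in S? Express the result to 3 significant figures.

0.999c

Compose velocities in two stages. Stage 1 (into S'): u₁ = (0.666+0.907)/(1+0.666×0.907) = 0.98064.
Stage 2 (into S): u = (0.98064+0.883)/(1+0.98064×0.883) = 0.99879, so the speed is 0.999c.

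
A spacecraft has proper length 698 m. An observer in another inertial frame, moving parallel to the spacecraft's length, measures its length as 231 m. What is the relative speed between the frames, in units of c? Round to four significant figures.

Length contraction gives γ = L₀/L = 698/231 = 3.0216.
β = √(1 − 1/γ²) = √0.890472 = 0.9436.

0.9436c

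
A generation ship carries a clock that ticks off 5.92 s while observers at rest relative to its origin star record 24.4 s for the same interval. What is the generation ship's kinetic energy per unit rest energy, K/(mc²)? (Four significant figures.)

γ = Δt/Δτ = 24.4/5.92 = 4.12162.
K/(mc²) = γ − 1 = 4.12162 − 1 = 3.122.

3.122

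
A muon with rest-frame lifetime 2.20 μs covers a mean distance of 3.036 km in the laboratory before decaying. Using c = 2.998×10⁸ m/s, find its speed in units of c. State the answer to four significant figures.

d = βγcτ ⇒ βγ = d/(cτ) = 3036 m / (659.56 m) = 4.6031.
β = (βγ)/√(1+(βγ)²) = 4.6031/√22.1885 = 0.9772.

0.9772c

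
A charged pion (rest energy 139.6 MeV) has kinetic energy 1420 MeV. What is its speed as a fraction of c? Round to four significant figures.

K = (γ−1)mc², so γ = 1 + 1420/139.6 = 11.172.
Then v/c = √(1 − γ⁻²) = √(1 − 0.00801195) = √0.99198805 = 0.9960.

0.9960c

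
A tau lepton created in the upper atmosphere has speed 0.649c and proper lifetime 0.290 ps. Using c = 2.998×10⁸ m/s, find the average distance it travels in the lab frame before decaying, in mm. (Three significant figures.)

With β = 0.649, γ = 1/√(1 − 0.649²) = 1/√0.578799 = 1.3144.
Lab-frame lifetime: Δt = γτ = 1.3144 × 0.290 ps = 0.38118 ps.
Distance: d = vΔt = 0.649 × 2.998×10⁸ m/s × 3.8118×10^-13 s = 7.42×10^-5 m = 0.0742 mm.

0.0742 mm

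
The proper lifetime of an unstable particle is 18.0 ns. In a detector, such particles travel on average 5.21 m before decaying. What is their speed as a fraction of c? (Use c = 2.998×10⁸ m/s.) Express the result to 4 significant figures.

Let x = d/(cτ) = 5.210 m / (2.998×10⁸ m/s × 1.800×10^-8 s) = 0.96546. Since d = βγcτ, x = βγ = β/√(1−β²).
Solving: β² = x²/(1+x²) = 0.932113/1.932113 = 0.482432, so β = 0.6946.

0.6946c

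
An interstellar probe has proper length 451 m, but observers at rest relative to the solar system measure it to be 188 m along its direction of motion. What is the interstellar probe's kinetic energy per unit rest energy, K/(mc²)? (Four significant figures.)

From L = L₀/γ: γ = 451/188 = 2.39894.
K/(mc²) = γ − 1 = 2.39894 − 1 = 1.399.

1.399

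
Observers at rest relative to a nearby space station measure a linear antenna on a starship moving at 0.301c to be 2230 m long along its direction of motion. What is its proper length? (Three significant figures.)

2340 m

Lorentz factor: γ = (1 − 0.090601)^(−1/2) = 1.0486.
Proper length: L₀ = γ·L = 1.0486 × 2230 = 2340 m.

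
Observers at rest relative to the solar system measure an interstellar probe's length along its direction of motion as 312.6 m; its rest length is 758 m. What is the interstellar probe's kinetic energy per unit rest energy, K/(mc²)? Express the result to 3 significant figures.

Length contraction gives γ = L₀/L = 758/312.6 = 2.42482.
K/(mc²) = γ − 1 = 2.42482 − 1 = 1.42.

1.42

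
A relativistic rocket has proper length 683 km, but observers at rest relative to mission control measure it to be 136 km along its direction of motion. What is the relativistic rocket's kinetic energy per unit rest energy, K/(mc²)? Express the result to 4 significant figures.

4.022

Length contraction gives γ = L₀/L = 683/136 = 5.02206.
K/(mc²) = γ − 1 = 5.02206 − 1 = 4.022.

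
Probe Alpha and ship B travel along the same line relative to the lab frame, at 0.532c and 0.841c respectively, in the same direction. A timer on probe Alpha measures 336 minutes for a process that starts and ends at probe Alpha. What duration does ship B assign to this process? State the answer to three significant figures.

Speed of probe Alpha in ship B's frame: u = (v_A − v_B)/(1 − v_A v_B/c²) = (0.532 − 0.841)/(1 − 0.532×0.841) = −0.309/0.552588 = −0.55919; |u| = 0.55919c.
At |u| = 0.55919c, γ = (1 − 0.312693)^(−1/2) = 1.2062.
Probe Alpha's interval is proper; time dilation gives Δt_B = γΔτ = 1.2062 × 336 minutes = 405 minutes.

405 minutes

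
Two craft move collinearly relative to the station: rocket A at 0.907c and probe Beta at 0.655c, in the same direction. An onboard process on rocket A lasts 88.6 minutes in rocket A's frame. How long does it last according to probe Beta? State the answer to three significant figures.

Transform rocket A's velocity into probe Beta's frame: (0.907 − 0.655)/(1 − 0.907·0.655) = 0.252/0.405915, so the relative speed is 0.62082c.
At |u| = 0.62082c, γ = (1 − 0.385417)^(−1/2) = 1.2756.
Rocket A's interval is proper; time dilation gives Δt_B = γΔτ = 1.2756 × 88.6 minutes = 113 minutes.

113 minutes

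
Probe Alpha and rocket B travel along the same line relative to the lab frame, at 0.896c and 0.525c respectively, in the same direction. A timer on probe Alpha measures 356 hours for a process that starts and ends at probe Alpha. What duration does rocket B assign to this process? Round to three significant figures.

499 hours

The velocity of probe Alpha relative to rocket B is (0.896 − 0.525)c / (1 − 0.896×0.525) = 0.70053c; relative speed 0.70053c.
γ for this relative speed: γ = 1/√(1 − 0.490742) = 1.4013.
Probe Alpha's interval is proper; time dilation gives Δt_B = γΔτ = 1.4013 × 356 hours = 499 hours.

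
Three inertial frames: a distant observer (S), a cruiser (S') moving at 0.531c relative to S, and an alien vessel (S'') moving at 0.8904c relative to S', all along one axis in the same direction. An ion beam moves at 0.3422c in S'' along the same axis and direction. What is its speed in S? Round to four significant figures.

0.9827c

Compose velocities in two stages. Stage 1 (into S'): u₁ = (0.3422+0.8904)/(1+0.3422×0.8904) = 0.94474.
Stage 2 (into S): u = (0.94474+0.531)/(1+0.94474×0.531) = 0.98274, so the speed is 0.9827c.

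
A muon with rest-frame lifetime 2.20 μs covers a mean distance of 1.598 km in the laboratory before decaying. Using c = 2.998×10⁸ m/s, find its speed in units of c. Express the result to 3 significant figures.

0.924c

d = βγcτ ⇒ βγ = d/(cτ) = 1598 m / (659.56 m) = 2.4228.
β = (βγ)/√(1+(βγ)²) = 2.4228/√6.86996 = 0.924.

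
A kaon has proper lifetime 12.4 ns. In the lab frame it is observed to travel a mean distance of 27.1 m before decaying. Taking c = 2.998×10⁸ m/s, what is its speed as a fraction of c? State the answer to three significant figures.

d = βγcτ ⇒ βγ = d/(cτ) = 27.10 m / (3.71752 m) = 7.2898.
β = (βγ)/√(1+(βγ)²) = 7.2898/√54.1412 = 0.991.

0.991c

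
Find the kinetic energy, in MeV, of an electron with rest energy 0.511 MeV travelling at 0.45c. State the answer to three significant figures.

With β = 0.45, γ = 1/√(1 − 0.45²) = 1/√0.7975 = 1.11979.
Kinetic energy: K = (γ − 1)mc² = (1.11979 − 1) × 0.511 MeV = 0.11979 × 0.511 = 0.0612 MeV.

0.0612 MeV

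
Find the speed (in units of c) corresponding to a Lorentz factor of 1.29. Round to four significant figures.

0.6317c

β = √(1 − 1/γ²) = √(1 − 1/1.6641) = √0.399075 = 0.6317.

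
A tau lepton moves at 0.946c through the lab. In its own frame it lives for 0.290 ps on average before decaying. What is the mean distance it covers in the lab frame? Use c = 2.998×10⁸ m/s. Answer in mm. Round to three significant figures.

0.254 mm

γ = 1/√(1 − β²) = 1/√(1 − 0.894916) = 1/√0.105084 = 1/0.324167 = 3.0848.
Lab-frame lifetime: Δt = γτ = 3.0848 × 0.290 ps = 0.89459 ps.
Distance: d = vΔt = 0.946 × 2.998×10⁸ m/s × 8.9459×10^-13 s = 2.54×10^-4 m = 0.254 mm.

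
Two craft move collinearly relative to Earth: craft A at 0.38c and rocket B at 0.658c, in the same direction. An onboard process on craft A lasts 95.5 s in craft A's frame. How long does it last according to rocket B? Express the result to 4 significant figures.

Speed of craft A in rocket B's frame: u = (v_A − v_B)/(1 − v_A v_B/c²) = (0.38 − 0.658)/(1 − 0.38×0.658) = −0.278/0.74996 = −0.37069; |u| = 0.37069c.
γ for this relative speed: γ = 1/√(1 − 0.137411) = 1.0767.
Craft A's interval is proper; time dilation gives Δt_B = γΔτ = 1.0767 × 95.5 s = 102.8 s.

102.8 s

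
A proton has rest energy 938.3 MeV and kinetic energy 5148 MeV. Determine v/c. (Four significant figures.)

K = (γ−1)mc², so γ = 1 + 5148/938.3 = 6.4865.
Then v/c = √(1 − γ⁻²) = √(1 − 0.0237673) = √0.9762327 = 0.9880.

0.9880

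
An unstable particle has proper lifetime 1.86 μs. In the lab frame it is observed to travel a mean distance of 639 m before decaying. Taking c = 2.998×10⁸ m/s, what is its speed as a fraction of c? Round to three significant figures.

Lab distance = (lab lifetime)·v = γτ·βc, so βγ = d/(cτ) = 639.0/(2.998×10⁸ × 1.860×10^-6) = 1.1459.
With βγ = 1.1459: γ² = 1 + (βγ)² = 2.31309, and β = (βγ)/γ = 1.1459/1.52088 = 0.753.

0.753c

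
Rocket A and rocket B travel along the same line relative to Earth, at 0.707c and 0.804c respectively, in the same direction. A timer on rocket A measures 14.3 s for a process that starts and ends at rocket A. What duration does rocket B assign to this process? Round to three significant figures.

14.7 s

Transform rocket A's velocity into rocket B's frame: (0.707 − 0.804)/(1 − 0.707·0.804) = −0.097/0.431572, so the relative speed is 0.22476c.
At |u| = 0.22476c, γ = (1 − 0.0505171)^(−1/2) = 1.0263.
Rocket A's interval is proper; time dilation gives Δt_B = γΔτ = 1.0263 × 14.3 s = 14.7 s.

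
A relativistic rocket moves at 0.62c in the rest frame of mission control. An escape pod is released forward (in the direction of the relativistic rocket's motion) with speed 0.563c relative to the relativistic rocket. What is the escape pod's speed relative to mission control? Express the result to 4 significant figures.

0.8769c

Relativistic velocity addition: u = (u' + v)/(1 + u'v/c²), with u' = 0.563c and v = 0.62c.
Numerator: 0.563 + 0.62 = 1.183. Denominator: 1 + (0.563)(0.62) = 1.34906.
u = 1.183/1.34906 = 0.87691, so the speed is 0.8769c.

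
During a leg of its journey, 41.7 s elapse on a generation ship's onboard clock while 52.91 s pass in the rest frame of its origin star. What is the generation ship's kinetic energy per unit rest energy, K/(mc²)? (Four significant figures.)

From Δt = γΔτ: γ = 52.91/41.7 = 1.26882.
K/(mc²) = γ − 1 = 1.26882 − 1 = 0.2688.

0.2688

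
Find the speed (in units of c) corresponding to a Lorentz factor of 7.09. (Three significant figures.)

0.990c

β = √(1 − 1/γ²) = √(1 − 1/50.2681) = √0.980107 = 0.990.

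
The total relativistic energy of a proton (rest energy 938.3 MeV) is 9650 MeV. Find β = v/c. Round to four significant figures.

γ = E/(mc²) = 9650/938.3 = 10.285.
β = √(1 − 1/γ²) = √(1 − 0.00945347) = √0.99054653 = 0.9953.

0.9953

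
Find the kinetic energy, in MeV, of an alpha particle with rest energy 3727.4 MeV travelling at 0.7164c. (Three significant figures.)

Lorentz factor: γ = (1 − 0.51322896)^(−1/2) = 1.4333.
Kinetic energy: K = (γ − 1)mc² = (1.4333 − 1) × 3727.4 MeV = 0.4333 × 3727.4 = 1620 MeV.

1620 MeV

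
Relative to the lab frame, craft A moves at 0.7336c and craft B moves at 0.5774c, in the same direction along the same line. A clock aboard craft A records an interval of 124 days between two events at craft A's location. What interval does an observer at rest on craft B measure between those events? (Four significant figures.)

128.8 days

Transform craft A's velocity into craft B's frame: (0.7336 − 0.5774)/(1 − 0.7336·0.5774) = 0.1562/0.57641936, so the relative speed is 0.27098c.
γ for this relative speed: γ = 1/√(1 − 0.0734302) = 1.0389.
The clock on craft A records proper time, so craft B measures Δt = γΔτ = 1.0389 × 124 = 128.8 days.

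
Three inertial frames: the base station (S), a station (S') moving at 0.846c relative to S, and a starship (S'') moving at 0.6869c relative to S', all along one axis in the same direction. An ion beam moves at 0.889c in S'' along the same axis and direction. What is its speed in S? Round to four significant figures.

0.9982c

First combine the ion beam and starship (S''→S'): u₁ = (0.889 + 0.6869)/(1 + 0.889×0.6869) = 1.5759/1.6106541 = 0.97842.
Then combine with the station (S'→S): u = (0.97842 + 0.846)/(1 + 0.97842×0.846) = 1.82442/1.82774332 = 0.99818.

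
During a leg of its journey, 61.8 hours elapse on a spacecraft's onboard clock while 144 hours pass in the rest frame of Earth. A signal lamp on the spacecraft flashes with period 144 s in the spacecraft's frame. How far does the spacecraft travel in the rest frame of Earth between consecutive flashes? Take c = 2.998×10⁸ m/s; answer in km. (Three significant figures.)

9.09×10^7 km

From Δt = γΔτ: γ = 144/61.8 = 2.3301.
β = √(1 − 1/γ²) = 0.90323. Lab-frame period = γτ = 2.3301×144 s = 335.53 s. Distance = βc × γτ = 0.90323 × 2.998×10⁸ m/s × 335.53 s = 9.0858×10^10 m = 9.09×10^7 km.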